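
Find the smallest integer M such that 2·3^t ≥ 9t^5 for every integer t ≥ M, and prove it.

M = 14

At t = 13: 3188646 < 3341637, so the inequality fails and M ≥ 14. We prove 2·3^t ≥ 9t^5 for all t ≥ 14.
Base step (t = 14): 2·3^t = 9565938 and 9t^5 = 4840416, so 9565938 ≥ 4840416.
Suppose the result is true for t = p, so 2·3^p ≥ 9p^5.
Then 2·3^(p + 1) = 3·(2·3^p) ≥ 3·(9p^5).
Also, for p ≥ 14 we have 3·(9p^5) ≥ 9(p+1)^5, since 3 ≥ (1 + 1/p)^5 for all p ≥ 14.
Combining, 2·3^(p + 1) ≥ 9(p+1)^5.
By the principle of mathematical induction, the result holds for all t ≥ 14.
Hence the smallest such M is 14.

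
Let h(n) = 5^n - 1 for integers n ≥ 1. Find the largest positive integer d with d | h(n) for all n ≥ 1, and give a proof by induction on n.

Computing the first values: h(1) = 4 and h(2) = 24; gcd(4, 24) = 4, so d ≤ 4.
We prove 4 | 5^n - 1 for all n ≥ 1 by induction on n.
When n = 1: h(1) = 4 = 4·(1), so 4 | h(1).
Inductive step: suppose the statement holds for some p ≥ 1, i.e. 4 | h(p). Then
5^{p+1} − 1^{p+1} = 5·5^p − 1·1^p = 5·(5^p − 1^p) + (4)·1^p. The first term is divisible by 4 by the inductive hypothesis, and the second term (4)·1^p is divisible by 4 since 4 | 4. Hence 4 | h(p+1).
Hence, by induction on n, the claim holds for every n ≥ 1.
Therefore the largest such d is 4.

d = 4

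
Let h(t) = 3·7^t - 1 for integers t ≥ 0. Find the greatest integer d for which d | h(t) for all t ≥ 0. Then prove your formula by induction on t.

d = 2

Computing the first values: h(0) = 2 and h(1) = 20; gcd(2, 20) = 2, so d ≤ 2.
We prove 2 | 3·7^t - 1 for all t ≥ 0 by induction on t.
When t = 0: h(0) = 2 = 2·(1), so 2 | h(0).
Suppose the result is true for t = k, i.e. 2 | h(k). Then
h(k+1) = 3·7^(k+1) - 1 = 7·(3·7^k - 1) + 6 = 7·h(k) + 6. The first term is divisible by 2 by the inductive hypothesis, and 6 is divisible by 2. Hence 2 | h(k+1).
By induction, the statement is established for all t ≥ 0.
Therefore the largest such d is 2.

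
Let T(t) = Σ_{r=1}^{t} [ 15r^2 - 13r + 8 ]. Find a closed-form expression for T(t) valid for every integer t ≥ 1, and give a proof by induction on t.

T(t) = t(5t^2 + t + 4)

We claim T(t) = t(5t^2 + t + 4) for all t ≥ 1.
When t = 1: T(1) = 10, and the closed form gives 10. They agree.
For the inductive step, assume it holds for an arbitrary r ≥ 1, so T(r) = r(5r^2 + r + 4).
Then T(r+1) = T(r) + (15r^2 + 17r + 10) = (r(5r^2 + r + 4)) + (15r^2 + 17r + 10).
Simplifying, T(r+1) = (r + 1)(5r^2 + 11r + 10) = (r+1)(5(r+1)^2 + (r+1) + 4),
which is the closed form with t = r+1.
This completes the induction.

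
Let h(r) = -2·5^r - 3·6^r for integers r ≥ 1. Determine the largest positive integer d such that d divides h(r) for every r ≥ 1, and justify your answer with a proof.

Computing the first values: h(1) = -28 and h(2) = -158; gcd(-28, -158) = 2, so d ≤ 2.
We prove 2 | -2·5^r - 3·6^r for all r ≥ 1 by induction on r.
When r = 1: h(1) = -28 = 2·(-14), so 2 | h(1).
Suppose the result is true for r = i, i.e. 2 | h(i). Then
h(i+1) − 6·h(i) = (-2·5^(i+1) - 3·6^(i+1)) − 6·(-2·5^i - 3·6^i) = (-2)·5^i·(5 − 6) = (2)·5^i. Since 2 | h(i) by the inductive hypothesis, 2 | 6·h(i); and 2 | 2 since 2 = 2·1. Therefore 2 | h(i+1).
By induction, the statement is established for all r ≥ 1.
Therefore the largest such d is 2.

d = 2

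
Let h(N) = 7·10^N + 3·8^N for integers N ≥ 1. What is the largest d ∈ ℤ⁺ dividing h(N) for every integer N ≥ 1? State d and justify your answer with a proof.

d = 2

Computing the first values: h(1) = 94 and h(2) = 892; gcd(94, 892) = 2, so d ≤ 2.
We prove 2 | 7·10^N + 3·8^N for all N ≥ 1 by induction on N.
For the base case N = 1: h(1) = 94 = 2·(47), so 2 | h(1).
Inductive step: assume the claim holds for N = i, i.e. 2 | h(i). Then
h(i+1) − 10·h(i) = (7·10^(i+1) + 3·8^(i+1)) − 10·(7·10^i + 3·8^i) = (3)·8^i·(8 − 10) = (-6)·8^i. Since 2 | h(i) by the inductive hypothesis, 2 | 10·h(i); and 2 | -6 since -6 = 2·-3. Therefore 2 | h(i+1).
By induction, the statement is established for all N ≥ 1.
Therefore the largest such d is 2.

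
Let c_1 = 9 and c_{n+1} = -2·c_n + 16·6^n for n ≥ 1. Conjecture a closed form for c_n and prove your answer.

Computing the first terms: c_1 = 9, c_2 = 78, c_3 = 420. This suggests c_n = -3(-2)^(n - 1) + 2·6^n.
For the base case n = 1: the formula gives 9 = 9 = c_1.
Inductive step: suppose the statement holds for some j ≥ 1, so c_j = -3(-2)^(j - 1) + 2·6^j.
Then c_{j+1} = -2·c_j + 16·6^j = -2·(-3(-2)^(j - 1) + 2·6^j) + 16·6^j = -3(-2)^j + 2·6^(j + 1) = -3(-2)^((j+1) - 1) + 2·6^(j+1),
which is the claimed formula at n = j+1.
By induction, the statement is established for all n ≥ 1.

c_n = -3(-2)^(n - 1) + 2·6^n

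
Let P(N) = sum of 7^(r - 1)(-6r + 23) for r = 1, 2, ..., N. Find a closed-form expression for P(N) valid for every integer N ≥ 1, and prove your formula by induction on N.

P(N) = 7^N(-N + 4) - 4

We claim P(N) = 7^N(-N + 4) - 4 for all N ≥ 1.
For the base case N = 1: P(1) = 17, and the closed form gives 17. They agree.
For the inductive step, assume it holds for an arbitrary r ≥ 1, so P(r) = 7^r(-r + 4) - 4.
Then P(r+1) = P(r) + (7^r(-6r + 17)) = (7^r(-r + 4) - 4) + (7^r(-6r + 17)).
Simplifying, P(r+1) = -7·7^r·r + 21·7^r - 4 = 7^(r+1)(-(r+1) + 4) - 4,
which is the closed form with N = r+1.
This completes the induction.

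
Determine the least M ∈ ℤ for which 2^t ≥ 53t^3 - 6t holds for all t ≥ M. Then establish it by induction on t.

At t = 18: 262144 < 308988, so the inequality fails and M ≥ 19. We prove 2^t ≥ 53t^3 - 6t for all t ≥ 19.
For the base case t = 19: 2^t = 524288 and 53t^3 - 6t = 363413, so 524288 ≥ 363413.
Inductive step: suppose the statement holds for some i ≥ 19, so 2^i ≥ 53i^3 - 6i.
Then 2^(i + 1) = 2·(2^i) ≥ 2·(53i^3 - 6i).
Also, for i ≥ 19 we have 2·(53i^3 - 6i) ≥ 53(i+1)^3 - 6(i+1), since 2·(53i^3 - 6i) − (53(i+1)^3 - 6(i+1)) = 53i^3 - 159i^2 - 165i - 47, which is nonnegative for all i ≥ 19.
Combining, 2^(i + 1) ≥ 53(i+1)^3 - 6(i+1).
Hence, by induction on t, the claim holds for every t ≥ 19.
Hence the smallest such M is 19.

M = 19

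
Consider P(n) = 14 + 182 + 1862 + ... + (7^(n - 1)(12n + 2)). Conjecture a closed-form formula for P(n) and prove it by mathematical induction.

P(n) = 2·7^n·n

We claim P(n) = 2·7^n·n for all n ≥ 1.
Base step (n = 1): P(1) = 14, and the closed form gives 14. They agree.
For the inductive step, assume it holds for an arbitrary k ≥ 1, so P(k) = 2·7^k·k.
Then P(k+1) = P(k) + (7^k(12k + 14)) = (2·7^k·k) + (7^k(12k + 14)).
Simplifying, P(k+1) = 14·7^k(k + 1) = 2·7^(k+1)·(k+1),
which is the closed form with n = k+1.
Hence, by induction on n, the claim holds for every n ≥ 1.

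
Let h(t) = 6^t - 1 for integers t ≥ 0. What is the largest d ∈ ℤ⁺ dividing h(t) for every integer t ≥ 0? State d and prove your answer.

Computing the first values: h(0) = 0 and h(1) = 5; gcd(0, 5) = 5, so d ≤ 5.
We prove 5 | 6^t - 1 for all t ≥ 0 by induction on t.
For the base case t = 0: h(0) = 0 = 5·(0), so 5 | h(0).
Suppose the result is true for t = p, i.e. 5 | h(p). Then
h(p+1) = 6^(p+1) - 1 = 6·(6^p - 1) + 5 = 6·h(p) + 5. The first term is divisible by 5 by the inductive hypothesis, and 5 is divisible by 5. Hence 5 | h(p+1).
Hence, by induction on t, the claim holds for every t ≥ 0.
Therefore the largest such d is 5.

d = 5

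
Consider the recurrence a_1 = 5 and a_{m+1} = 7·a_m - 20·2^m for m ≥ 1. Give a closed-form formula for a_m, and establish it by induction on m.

Computing the first terms: a_1 = 5, a_2 = -5, a_3 = -115. This suggests a_m = 2^(m + 2) - 3·7^(m - 1).
Base case (m = 1): the formula gives 5 = 5 = a_1.
For the inductive step, assume it holds for an arbitrary k ≥ 1, so a_k = 2^(k + 2) - 3·7^(k - 1).
Then a_{k+1} = 7·a_k - 20·2^k = 7·(2^(k + 2) - 3·7^(k - 1)) - 20·2^k = 2^(k + 3) - 3·7^k = 2^((k+1) + 2) - 3·7^((k+1) - 1),
which is the claimed formula at m = k+1.
By the principle of mathematical induction, the result holds for all m ≥ 1.

a_m = 2^(m + 2) - 3·7^(m - 1)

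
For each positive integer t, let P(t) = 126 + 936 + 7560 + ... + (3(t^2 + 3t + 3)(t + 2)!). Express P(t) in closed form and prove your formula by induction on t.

P(t) = (3t + 3)(t + 3)! - 18

We claim P(t) = (3t + 3)(t + 3)! - 18 for all t ≥ 1.
When t = 1: P(1) = 126, and the closed form gives 126. They agree.
Inductive step: assume the claim holds for t = k, so P(k) = (3k + 3)(k + 3)! - 18.
Then P(k+1) = P(k) + (3(k^2 + 5k + 7)(k + 3)!) = ((3k + 3)(k + 3)! - 18) + (3(k^2 + 5k + 7)(k + 3)!).
Simplifying, P(k+1) = (3(k+1) + 3)((k+1) + 3)! - 18,
which is the closed form with t = k+1.
By the principle of mathematical induction, the result holds for all t ≥ 1.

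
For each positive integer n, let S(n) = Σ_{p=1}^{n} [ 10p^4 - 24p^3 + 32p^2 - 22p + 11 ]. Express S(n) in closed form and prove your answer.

We claim S(n) = n(2n^4 - n^3 + 2n^2 - n + 5) for all n ≥ 1.
Base case (n = 1): S(1) = 7, and the closed form gives 7. They agree.
Inductive step: suppose the statement holds for some p ≥ 1, so S(p) = p(2p^4 - p^3 + 2p^2 - p + 5).
Then S(p+1) = S(p) + (10p^4 + 16p^3 + 20p^2 + 10p + 7) = (p(2p^4 - p^3 + 2p^2 - p + 5)) + (10p^4 + 16p^3 + 20p^2 + 10p + 7).
Simplifying, S(p+1) = (p + 1)(2p^4 + 7p^3 + 11p^2 + 8p + 7) = (p+1)(2(p+1)^4 - (p+1)^3 + 2(p+1)^2 - (p+1) + 5),
which is the closed form with n = p+1.
By the principle of mathematical induction, the result holds for all n ≥ 1.

S(n) = n(2n^4 - n^3 + 2n^2 - n + 5)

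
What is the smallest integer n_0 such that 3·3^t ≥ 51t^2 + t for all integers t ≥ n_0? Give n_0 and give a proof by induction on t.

At t = 5: 729 < 1280, so the inequality fails and n_0 ≥ 6. We prove 3·3^t ≥ 51t^2 + t for all t ≥ 6.
For the base case t = 6: 3·3^t = 2187 and 51t^2 + t = 1842, so 2187 ≥ 1842.
Suppose the result is true for t = k, so 3·3^k ≥ 51k^2 + k.
Then 3·3^(k + 1) = 3·(3·3^k) ≥ 3·(51k^2 + k).
Also, for k ≥ 6 we have 3·(51k^2 + k) ≥ 51(k+1)^2 + (k+1), since 3·(51k^2 + k) − (51(k+1)^2 + (k+1)) = 102k^2 - 100k - 52, which is nonnegative for all k ≥ 6.
Combining, 3·3^(k + 1) ≥ 51(k+1)^2 + (k+1).
Hence, by induction on t, the claim holds for every t ≥ 6.
Hence the smallest such n_0 is 6.

n_0 = 6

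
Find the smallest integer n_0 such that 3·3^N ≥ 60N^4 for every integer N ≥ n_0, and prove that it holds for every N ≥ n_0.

At N = 11: 531441 < 878460, so the inequality fails and n_0 ≥ 12. We prove 3·3^N ≥ 60N^4 for all N ≥ 12.
Base step (N = 12): 3·3^N = 1594323 and 60N^4 = 1244160, so 1594323 ≥ 1244160.
Inductive step: suppose the statement holds for some r ≥ 12, so 3·3^r ≥ 60r^4.
Then 3·3^(r + 1) = 3·(3·3^r) ≥ 3·(60r^4).
Also, for r ≥ 12 we have 3·(60r^4) ≥ 60(r+1)^4, since 3 ≥ (1 + 1/r)^4 for all r ≥ 12.
Combining, 3·3^(r + 1) ≥ 60(r+1)^4.
By induction, the statement is established for all N ≥ 12.
Hence the smallest such n_0 is 12.

n_0 = 12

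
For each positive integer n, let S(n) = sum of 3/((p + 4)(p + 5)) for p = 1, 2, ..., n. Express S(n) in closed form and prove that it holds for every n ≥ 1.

S(n) = 3n/(5(n + 5))

We claim S(n) = 3n/(5(n + 5)) for all n ≥ 1.
For the base case n = 1: S(1) = 1/10, and the closed form gives 1/10. They agree.
Inductive step: suppose the statement holds for some p ≥ 1, so S(p) = 3p/(5(p + 5)).
Then S(p+1) = S(p) + (3/((p + 5)(p + 6))) = (3p/(5(p + 5))) + (3/((p + 5)(p + 6))).
Simplifying, S(p+1) = 3(p + 1)/(5(p + 6)) = 3(p+1)/(5((p+1) + 5)),
which is the closed form with n = p+1.
By induction, the statement is established for all n ≥ 1.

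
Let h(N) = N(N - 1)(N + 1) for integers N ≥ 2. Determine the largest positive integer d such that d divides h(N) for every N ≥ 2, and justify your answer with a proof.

Computing the first values: h(2) = 6 and h(3) = 24; gcd(6, 24) = 6, so d ≤ 6.
We prove 6 | N(N - 1)(N + 1) for all N ≥ 2 by induction on N.
Base step (N = 2): h(2) = 6 = 6·(1), so 6 | h(2).
For the inductive step, assume it holds for an arbitrary r ≥ 2, i.e. 6 | h(r). Then
h(r+1) − h(r) = r·(r+1)·(r+2) − (r-1)·r·(r+1) = r·(r+1)·[(r+2) − (r-1)] = 3·r·(r+1). The product of 2 consecutive integers is divisible by (2)! = 2, so h(r+1) − h(r) is divisible by 3·2 = 6. By the inductive hypothesis 6 | h(r), hence 6 | h(r+1).
By induction, the statement is established for all N ≥ 2.
Therefore the largest such d is 6.

d = 6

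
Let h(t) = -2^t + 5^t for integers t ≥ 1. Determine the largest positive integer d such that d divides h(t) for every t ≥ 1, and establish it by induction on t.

Computing the first values: h(1) = 3 and h(2) = 21; gcd(3, 21) = 3, so d ≤ 3.
We prove 3 | -2^t + 5^t for all t ≥ 1 by induction on t.
Base case (t = 1): h(1) = 3 = 3·(1), so 3 | h(1).
Inductive step: suppose the statement holds for some p ≥ 1, i.e. 3 | h(p). Then
5^{p+1} − 2^{p+1} = 5·5^p − 2·2^p = 5·(5^p − 2^p) + (3)·2^p. The first term is divisible by 3 by the inductive hypothesis, and the second term (3)·2^p is divisible by 3 since 3 | 3. Hence 3 | h(p+1).
Hence, by induction on t, the claim holds for every t ≥ 1.
Therefore the largest such d is 3.

d = 3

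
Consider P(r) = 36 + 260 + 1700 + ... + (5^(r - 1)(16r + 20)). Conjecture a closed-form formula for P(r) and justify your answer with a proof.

P(r) = 4·5^r(r + 1) - 4

We claim P(r) = 4·5^r(r + 1) - 4 for all r ≥ 1.
For the base case r = 1: P(1) = 36, and the closed form gives 36. They agree.
Suppose the result is true for r = j, so P(j) = 4·5^j(j + 1) - 4.
Then P(j+1) = P(j) + (5^j(16j + 36)) = (4·5^j(j + 1) - 4) + (5^j(16j + 36)).
Simplifying, P(j+1) = 20·5^j·j + 40·5^j - 4 = 4·5^(j+1)((j+1) + 1) - 4,
which is the closed form with r = j+1.
By the principle of mathematical induction, the result holds for all r ≥ 1.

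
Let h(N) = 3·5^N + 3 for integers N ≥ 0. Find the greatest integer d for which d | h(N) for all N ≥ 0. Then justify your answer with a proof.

d = 6

Computing the first values: h(0) = 6 and h(1) = 18; gcd(6, 18) = 6, so d ≤ 6.
We prove 6 | 3·5^N + 3 for all N ≥ 0 by induction on N.
When N = 0: h(0) = 6 = 6·(1), so 6 | h(0).
Inductive step: assume the claim holds for N = m, i.e. 6 | h(m). Then
h(m+1) = 3·5^(m+1) + 3 = 5·(3·5^m + 3) - 12 = 5·h(m) - 12. The first term is divisible by 6 by the inductive hypothesis, and -12 is divisible by 6. Hence 6 | h(m+1).
This completes the induction.
Therefore the largest such d is 6.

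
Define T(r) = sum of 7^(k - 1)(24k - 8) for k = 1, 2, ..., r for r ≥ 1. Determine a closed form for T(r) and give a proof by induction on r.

T(r) = 2·7^r(2r - 1) + 2

We claim T(r) = 2·7^r(2r - 1) + 2 for all r ≥ 1.
For the base case r = 1: T(1) = 16, and the closed form gives 16. They agree.
Inductive step: assume the claim holds for r = k, so T(k) = 2·7^k(2k - 1) + 2.
Then T(k+1) = T(k) + (7^k(24k + 16)) = (2·7^k(2k - 1) + 2) + (7^k(24k + 16)).
Simplifying, T(k+1) = 28·7^k·k + 14·7^k + 2 = 2·7^(k+1)(2(k+1) - 1) + 2,
which is the closed form with r = k+1.
This completes the induction.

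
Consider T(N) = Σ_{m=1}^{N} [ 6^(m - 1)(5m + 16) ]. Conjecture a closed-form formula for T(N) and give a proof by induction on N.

T(N) = 6^N(N + 3) - 3

We claim T(N) = 6^N(N + 3) - 3 for all N ≥ 1.
Base case (N = 1): T(1) = 21, and the closed form gives 21. They agree.
Suppose the result is true for N = m, so T(m) = 6^m(m + 3) - 3.
Then T(m+1) = T(m) + (6^m(5m + 21)) = (6^m(m + 3) - 3) + (6^m(5m + 21)).
Simplifying, T(m+1) = 6·6^m·m + 24·6^m - 3 = 6^(m+1)((m+1) + 3) - 3,
which is the closed form with N = m+1.
By the principle of mathematical induction, the result holds for all N ≥ 1.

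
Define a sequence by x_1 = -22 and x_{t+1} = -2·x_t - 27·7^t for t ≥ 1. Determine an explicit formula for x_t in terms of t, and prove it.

x_t = -(-2)^(t - 1) - 3·7^t

Computing the first terms: x_1 = -22, x_2 = -145, x_3 = -1033. This suggests x_t = -(-2)^(t - 1) - 3·7^t.
When t = 1: the formula gives -22 = -22 = x_1.
Inductive step: suppose the statement holds for some r ≥ 1, so x_r = -(-2)^(r - 1) - 3·7^r.
Then x_{r+1} = -2·x_r - 27·7^r = -2·(-(-2)^(r - 1) - 3·7^r) - 27·7^r = -(-2)^r - 3·7^(r + 1) = -(-2)^((r+1) - 1) - 3·7^(r+1),
which is the claimed formula at t = r+1.
This completes the induction.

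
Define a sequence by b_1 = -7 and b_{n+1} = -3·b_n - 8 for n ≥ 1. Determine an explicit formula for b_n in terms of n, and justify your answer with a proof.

Computing the first terms: b_1 = -7, b_2 = 13, b_3 = -47. This suggests b_n = -5(-3)^(n - 1) - 2.
Base step (n = 1): the formula gives -7 = -7 = b_1.
For the inductive step, assume it holds for an arbitrary r ≥ 1, so b_r = -5(-3)^(r - 1) - 2.
Then b_{r+1} = -3·b_r - 8 = -3·(-5(-3)^(r - 1) - 2) - 8 = -5(-3)^r - 2 = -5(-3)^((r+1) - 1) - 2,
which is the claimed formula at n = r+1.
By induction, the statement is established for all n ≥ 1.

b_n = -5(-3)^(n - 1) - 2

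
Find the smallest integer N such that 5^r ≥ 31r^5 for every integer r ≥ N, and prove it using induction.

N = 9

At r = 8: 390625 < 1015808, so the inequality fails and N ≥ 9. We prove 5^r ≥ 31r^5 for all r ≥ 9.
Base case (r = 9): 5^r = 1953125 and 31r^5 = 1830519, so 1953125 ≥ 1830519.
For the inductive step, assume it holds for an arbitrary m ≥ 9, so 5^m ≥ 31m^5.
Then 5^(m + 1) = 5·(5^m) ≥ 5·(31m^5).
Also, for m ≥ 9 we have 5·(31m^5) ≥ 31(m+1)^5, since 5 ≥ (1 + 1/m)^5 for all m ≥ 9.
Combining, 5^(m + 1) ≥ 31(m+1)^5.
Hence, by induction on r, the claim holds for every r ≥ 9.
Hence the smallest such N is 9.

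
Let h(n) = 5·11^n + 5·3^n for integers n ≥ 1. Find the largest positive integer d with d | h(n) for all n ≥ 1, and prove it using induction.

Computing the first values: h(1) = 70 and h(2) = 650; gcd(70, 650) = 10, so d ≤ 10.
We prove 10 | 5·11^n + 5·3^n for all n ≥ 1 by induction on n.
When n = 1: h(1) = 70 = 10·(7), so 10 | h(1).
Inductive step: assume the claim holds for n = j, i.e. 10 | h(j). Then
h(j+1) − 11·h(j) = (5·11^(j+1) + 5·3^(j+1)) − 11·(5·11^j + 5·3^j) = (5)·3^j·(3 − 11) = (-40)·3^j. Since 10 | h(j) by the inductive hypothesis, 10 | 11·h(j); and 10 | -40 since -40 = 10·-4. Therefore 10 | h(j+1).
By induction, the statement is established for all n ≥ 1.
Therefore the largest such d is 10.

d = 10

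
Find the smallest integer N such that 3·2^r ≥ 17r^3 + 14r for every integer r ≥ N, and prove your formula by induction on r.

At r = 13: 24576 < 37531, so the inequality fails and N ≥ 14. We prove 3·2^r ≥ 17r^3 + 14r for all r ≥ 14.
Base step (r = 14): 3·2^r = 49152 and 17r^3 + 14r = 46844, so 49152 ≥ 46844.
Suppose the result is true for r = m, so 3·2^m ≥ 17m^3 + 14m.
Then 3·2^(m + 1) = 2·(3·2^m) ≥ 2·(17m^3 + 14m).
Also, for m ≥ 14 we have 2·(17m^3 + 14m) ≥ 17(m+1)^3 + 14(m+1), since 2·(17m^3 + 14m) − (17(m+1)^3 + 14(m+1)) = 17m^3 - 51m^2 - 37m - 31, which is nonnegative for all m ≥ 14.
Combining, 3·2^(m + 1) ≥ 17(m+1)^3 + 14(m+1).
By the principle of mathematical induction, the result holds for all r ≥ 14.
Hence the smallest such N is 14.

N = 14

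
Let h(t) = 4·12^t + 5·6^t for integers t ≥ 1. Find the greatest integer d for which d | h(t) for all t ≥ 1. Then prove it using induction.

d = 6

Computing the first values: h(1) = 78 and h(2) = 756; gcd(78, 756) = 6, so d ≤ 6.
We prove 6 | 4·12^t + 5·6^t for all t ≥ 1 by induction on t.
Base step (t = 1): h(1) = 78 = 6·(13), so 6 | h(1).
Inductive step: suppose the statement holds for some k ≥ 1, i.e. 6 | h(k). Then
h(k+1) − 12·h(k) = (4·12^(k+1) + 5·6^(k+1)) − 12·(4·12^k + 5·6^k) = (5)·6^k·(6 − 12) = (-30)·6^k. Since 6 | h(k) by the inductive hypothesis, 6 | 12·h(k); and 6 | -30 since -30 = 6·-5. Therefore 6 | h(k+1).
By induction, the statement is established for all t ≥ 1.
Therefore the largest such d is 6.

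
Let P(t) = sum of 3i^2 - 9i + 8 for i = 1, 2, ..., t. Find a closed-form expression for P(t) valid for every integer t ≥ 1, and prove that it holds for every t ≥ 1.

We claim P(t) = t(t^2 - 3t + 4) for all t ≥ 1.
Base step (t = 1): P(1) = 2, and the closed form gives 2. They agree.
Suppose the result is true for t = i, so P(i) = i(i^2 - 3i + 4).
Then P(i+1) = P(i) + (3i^2 - 3i + 2) = (i(i^2 - 3i + 4)) + (3i^2 - 3i + 2).
Simplifying, P(i+1) = (i + 1)(i^2 - i + 2) = (i+1)((i+1)^2 - 3(i+1) + 4),
which is the closed form with t = i+1.
This completes the induction.

P(t) = t(t^2 - 3t + 4)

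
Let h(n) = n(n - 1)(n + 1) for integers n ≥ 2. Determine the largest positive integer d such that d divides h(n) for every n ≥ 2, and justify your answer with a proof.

Computing the first values: h(2) = 6 and h(3) = 24; gcd(6, 24) = 6, so d ≤ 6.
We prove 6 | n(n - 1)(n + 1) for all n ≥ 2 by induction on n.
For the base case n = 2: h(2) = 6 = 6·(1), so 6 | h(2).
For the inductive step, assume it holds for an arbitrary m ≥ 2, i.e. 6 | h(m). Then
h(m+1) − h(m) = m·(m+1)·(m+2) − (m-1)·m·(m+1) = m·(m+1)·[(m+2) − (m-1)] = 3·m·(m+1). The product of 2 consecutive integers is divisible by (2)! = 2, so h(m+1) − h(m) is divisible by 3·2 = 6. By the inductive hypothesis 6 | h(m), hence 6 | h(m+1).
Hence, by induction on n, the claim holds for every n ≥ 2.
Therefore the largest such d is 6.

d = 6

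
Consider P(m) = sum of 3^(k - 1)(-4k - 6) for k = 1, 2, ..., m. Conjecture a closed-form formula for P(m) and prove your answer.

We claim P(m) = -2·3^m(m + 1) + 2 for all m ≥ 1.
Base case (m = 1): P(1) = -10, and the closed form gives -10. They agree.
Inductive step: suppose the statement holds for some k ≥ 1, so P(k) = -2·3^k(k + 1) + 2.
Then P(k+1) = P(k) + (3^k(-4k - 10)) = (-2·3^k(k + 1) + 2) + (3^k(-4k - 10)).
Simplifying, P(k+1) = -6·3^k·k - 12·3^k + 2 = -2·3^(k+1)((k+1) + 1) + 2,
which is the closed form with m = k+1.
This completes the induction.

P(m) = -2·3^m(m + 1) + 2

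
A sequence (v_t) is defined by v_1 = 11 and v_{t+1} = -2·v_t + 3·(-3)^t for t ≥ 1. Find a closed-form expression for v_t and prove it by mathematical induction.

Computing the first terms: v_1 = 11, v_2 = -31, v_3 = 89. This suggests v_t = -(-2)^t + (-3)^(t + 1).
When t = 1: the formula gives 11 = 11 = v_1.
Inductive step: assume the claim holds for t = j, so v_j = -(-2)^j + (-3)^(j + 1).
Then v_{j+1} = -2·v_j + 3·(-3)^j = -2·(-(-2)^j + (-3)^(j + 1)) + 3·(-3)^j = -(-2)^(j + 1) + (-3)^(j + 2) = -(-2)^(j+1) + (-3)^((j+1) + 1),
which is the claimed formula at t = j+1.
By the principle of mathematical induction, the result holds for all t ≥ 1.

v_t = -(-2)^t + (-3)^(t + 1)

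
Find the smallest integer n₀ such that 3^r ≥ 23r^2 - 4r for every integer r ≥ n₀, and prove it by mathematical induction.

At r = 6: 729 < 804, so the inequality fails and n₀ ≥ 7. We prove 3^r ≥ 23r^2 - 4r for all r ≥ 7.
Base step (r = 7): 3^r = 2187 and 23r^2 - 4r = 1099, so 2187 ≥ 1099.
Suppose the result is true for r = p, so 3^p ≥ 23p^2 - 4p.
Then 3^(p + 1) = 3·(3^p) ≥ 3·(23p^2 - 4p).
Also, for p ≥ 7 we have 3·(23p^2 - 4p) ≥ 23(p+1)^2 - 4(p+1), since 3·(23p^2 - 4p) − (23(p+1)^2 - 4(p+1)) = 46p^2 - 54p - 19, which is nonnegative for all p ≥ 7.
Combining, 3^(p + 1) ≥ 23(p+1)^2 - 4(p+1).
Hence, by induction on r, the claim holds for every r ≥ 7.
Hence the smallest such n₀ is 7.

n₀ = 7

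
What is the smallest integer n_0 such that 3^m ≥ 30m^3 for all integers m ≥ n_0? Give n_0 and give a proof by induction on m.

At m = 9: 19683 < 21870, so the inequality fails and n_0 ≥ 10. We prove 3^m ≥ 30m^3 for all m ≥ 10.
Base case (m = 10): 3^m = 59049 and 30m^3 = 30000, so 59049 ≥ 30000.
For the inductive step, assume it holds for an arbitrary r ≥ 10, so 3^r ≥ 30r^3.
Then 3^(r + 1) = 3·(3^r) ≥ 3·(30r^3).
Also, for r ≥ 10 we have 3·(30r^3) ≥ 30(r+1)^3, since 3 ≥ (1 + 1/r)^3 for all r ≥ 10.
Combining, 3^(r + 1) ≥ 30(r+1)^3.
By induction, the statement is established for all m ≥ 10.
Hence the smallest such n_0 is 10.

n_0 = 10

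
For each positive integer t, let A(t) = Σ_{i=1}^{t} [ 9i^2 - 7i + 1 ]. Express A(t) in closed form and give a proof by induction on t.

We claim A(t) = t(3t^2 + t - 1) for all t ≥ 1.
Base case (t = 1): A(1) = 3, and the closed form gives 3. They agree.
Inductive step: suppose the statement holds for some i ≥ 1, so A(i) = i(3i^2 + i - 1).
Then A(i+1) = A(i) + (9i^2 + 11i + 3) = (i(3i^2 + i - 1)) + (9i^2 + 11i + 3).
Simplifying, A(i+1) = (i + 1)(3i^2 + 7i + 3) = (i+1)(3(i+1)^2 + (i+1) - 1),
which is the closed form with t = i+1.
By induction, the statement is established for all t ≥ 1.

A(t) = t(3t^2 + t - 1)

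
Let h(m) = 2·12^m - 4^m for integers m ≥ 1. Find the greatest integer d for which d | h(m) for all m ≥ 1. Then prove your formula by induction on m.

Computing the first values: h(1) = 20 and h(2) = 272; gcd(20, 272) = 4, so d ≤ 4.
We prove 4 | 2·12^m - 4^m for all m ≥ 1 by induction on m.
For the base case m = 1: h(1) = 20 = 4·(5), so 4 | h(1).
Inductive step: assume the claim holds for m = i, i.e. 4 | h(i). Then
h(i+1) − 12·h(i) = (2·12^(i+1) - 4^(i+1)) − 12·(2·12^i - 4^i) = (-1)·4^i·(4 − 12) = (8)·4^i. Since 4 | h(i) by the inductive hypothesis, 4 | 12·h(i); and 4 | 8 since 8 = 4·2. Therefore 4 | h(i+1).
This completes the induction.
Therefore the largest such d is 4.

d = 4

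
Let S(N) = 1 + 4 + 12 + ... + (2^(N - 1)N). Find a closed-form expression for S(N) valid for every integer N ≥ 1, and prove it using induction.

S(N) = 2^N(N - 1) + 1

We claim S(N) = 2^N(N - 1) + 1 for all N ≥ 1.
Base step (N = 1): S(1) = 1, and the closed form gives 1. They agree.
Inductive step: suppose the statement holds for some k ≥ 1, so S(k) = 2^k(k - 1) + 1.
Then S(k+1) = S(k) + (2^k(k + 1)) = (2^k(k - 1) + 1) + (2^k(k + 1)).
Simplifying, S(k+1) = 2^(k + 1)k + 1 = 2^(k+1)((k+1) - 1) + 1,
which is the closed form with N = k+1.
By the principle of mathematical induction, the result holds for all N ≥ 1.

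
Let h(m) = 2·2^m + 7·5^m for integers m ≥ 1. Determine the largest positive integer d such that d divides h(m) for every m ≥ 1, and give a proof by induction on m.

Computing the first values: h(1) = 39 and h(2) = 183; gcd(39, 183) = 3, so d ≤ 3.
We prove 3 | 2·2^m + 7·5^m for all m ≥ 1 by induction on m.
When m = 1: h(1) = 39 = 3·(13), so 3 | h(1).
For the inductive step, assume it holds for an arbitrary i ≥ 1, i.e. 3 | h(i). Then
h(i+1) − 5·h(i) = (2·2^(i+1) + 7·5^(i+1)) − 5·(2·2^i + 7·5^i) = (2)·2^i·(2 − 5) = (-6)·2^i. Since 3 | h(i) by the inductive hypothesis, 3 | 5·h(i); and 3 | -6 since -6 = 3·-2. Therefore 3 | h(i+1).
By induction, the statement is established for all m ≥ 1.
Therefore the largest such d is 3.

d = 3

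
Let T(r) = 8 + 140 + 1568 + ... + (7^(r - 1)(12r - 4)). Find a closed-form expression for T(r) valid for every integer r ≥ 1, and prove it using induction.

T(r) = 7^r(2r - 1) + 1

We claim T(r) = 7^r(2r - 1) + 1 for all r ≥ 1.
Base step (r = 1): T(1) = 8, and the closed form gives 8. They agree.
Inductive step: suppose the statement holds for some k ≥ 1, so T(k) = 7^k(2k - 1) + 1.
Then T(k+1) = T(k) + (7^k(12k + 8)) = (7^k(2k - 1) + 1) + (7^k(12k + 8)).
Simplifying, T(k+1) = 14·7^k·k + 7·7^k + 1 = 7^(k+1)(2(k+1) - 1) + 1,
which is the closed form with r = k+1.
Hence, by induction on r, the claim holds for every r ≥ 1.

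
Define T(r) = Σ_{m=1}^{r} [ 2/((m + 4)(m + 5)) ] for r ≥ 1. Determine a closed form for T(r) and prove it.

T(r) = 2r/(5(r + 5))

We claim T(r) = 2r/(5(r + 5)) for all r ≥ 1.
Base step (r = 1): T(1) = 1/15, and the closed form gives 1/15. They agree.
Inductive step: assume the claim holds for r = m, so T(m) = 2m/(5(m + 5)).
Then T(m+1) = T(m) + (2/((m + 5)(m + 6))) = (2m/(5(m + 5))) + (2/((m + 5)(m + 6))).
Simplifying, T(m+1) = 2(m + 1)/(5(m + 6)) = 2(m+1)/(5((m+1) + 5)),
which is the closed form with r = m+1.
Hence, by induction on r, the claim holds for every r ≥ 1.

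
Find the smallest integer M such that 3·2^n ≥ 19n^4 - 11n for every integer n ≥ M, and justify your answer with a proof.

At n = 19: 1572864 < 2475890, so the inequality fails and M ≥ 20. We prove 3·2^n ≥ 19n^4 - 11n for all n ≥ 20.
Base step (n = 20): 3·2^n = 3145728 and 19n^4 - 11n = 3039780, so 3145728 ≥ 3039780.
Suppose the result is true for n = k, so 3·2^k ≥ 19k^4 - 11k.
Then 3·2^(k + 1) = 2·(3·2^k) ≥ 2·(19k^4 - 11k).
Also, for k ≥ 20 we have 2·(19k^4 - 11k) ≥ 19(k+1)^4 - 11(k+1), since 2·(19k^4 - 11k) − (19(k+1)^4 - 11(k+1)) = 19k^4 - 76k^3 - 114k^2 - 87k - 8, which is nonnegative for all k ≥ 20.
Combining, 3·2^(k + 1) ≥ 19(k+1)^4 - 11(k+1).
By the principle of mathematical induction, the result holds for all n ≥ 20.
Hence the smallest such M is 20.

M = 20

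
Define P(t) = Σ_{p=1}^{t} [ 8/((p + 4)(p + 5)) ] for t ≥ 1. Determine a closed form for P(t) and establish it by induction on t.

We claim P(t) = 8t/(5(t + 5)) for all t ≥ 1.
Base case (t = 1): P(1) = 4/15, and the closed form gives 4/15. They agree.
Inductive step: suppose the statement holds for some p ≥ 1, so P(p) = 8p/(5(p + 5)).
Then P(p+1) = P(p) + (8/((p + 5)(p + 6))) = (8p/(5(p + 5))) + (8/((p + 5)(p + 6))).
Simplifying, P(p+1) = 8(p + 1)/(5(p + 6)) = 8(p+1)/(5((p+1) + 5)),
which is the closed form with t = p+1.
By the principle of mathematical induction, the result holds for all t ≥ 1.

P(t) = 8t/(5(t + 5))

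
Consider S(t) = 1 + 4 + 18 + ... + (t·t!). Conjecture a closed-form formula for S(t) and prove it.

We claim S(t) = (t + 1)! - 1 for all t ≥ 1.
Base case (t = 1): S(1) = 1, and the closed form gives 1. They agree.
Suppose the result is true for t = k, so S(k) = (k + 1)! - 1.
Then S(k+1) = S(k) + ((k + 1)(k + 1)!) = ((k + 1)! - 1) + ((k + 1)(k + 1)!).
Simplifying, S(k+1) = ((k+1) + 1)! - 1,
which is the closed form with t = k+1.
This completes the induction.

S(t) = (t + 1)! - 1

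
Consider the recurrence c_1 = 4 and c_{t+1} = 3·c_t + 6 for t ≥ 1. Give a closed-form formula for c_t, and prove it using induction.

Computing the first terms: c_1 = 4, c_2 = 18, c_3 = 60. This suggests c_t = 7·3^(t - 1) - 3.
For the base case t = 1: the formula gives 4 = 4 = c_1.
Suppose the result is true for t = k, so c_k = 7·3^(k - 1) - 3.
Then c_{k+1} = 3·c_k + 6 = 3·(7·3^(k - 1) - 3) + 6 = 7·3^k - 3 = 7·3^((k+1) - 1) - 3,
which is the claimed formula at t = k+1.
By the principle of mathematical induction, the result holds for all t ≥ 1.

c_t = 7·3^(t - 1) - 3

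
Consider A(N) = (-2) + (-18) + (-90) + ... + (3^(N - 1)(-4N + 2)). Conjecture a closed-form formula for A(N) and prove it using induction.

We claim A(N) = 2·3^N(-N + 1) - 2 for all N ≥ 1.
Base case (N = 1): A(1) = -2, and the closed form gives -2. They agree.
Inductive step: assume the claim holds for N = j, so A(j) = 2·3^j(-j + 1) - 2.
Then A(j+1) = A(j) + (3^j(-4j - 2)) = (2·3^j(-j + 1) - 2) + (3^j(-4j - 2)).
Simplifying, A(j+1) = -6·3^j·j - 2 = 2·3^(j+1)(-(j+1) + 1) - 2,
which is the closed form with N = j+1.
By the principle of mathematical induction, the result holds for all N ≥ 1.

A(N) = 2·3^N(-N + 1) - 2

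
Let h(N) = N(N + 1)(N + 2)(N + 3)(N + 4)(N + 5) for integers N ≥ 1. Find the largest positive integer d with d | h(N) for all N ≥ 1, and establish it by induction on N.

d = 720

Computing the first values: h(1) = 720 and h(2) = 5040; gcd(720, 5040) = 720, so d ≤ 720.
We prove 720 | N(N + 1)(N + 2)(N + 3)(N + 4)(N + 5) for all N ≥ 1 by induction on N.
For the base case N = 1: h(1) = 720 = 720·(1), so 720 | h(1).
Suppose the result is true for N = r, i.e. 720 | h(r). Then
h(r+1) − h(r) = (r+1)·(r+2)·(r+3)·(r+4)·(r+5)·(r+6) − r·(r+1)·(r+2)·(r+3)·(r+4)·(r+5) = (r+1)·(r+2)·(r+3)·(r+4)·(r+5)·[(r+6) − r] = 6·(r+1)·(r+2)·(r+3)·(r+4)·(r+5). The product of 5 consecutive integers is divisible by (5)! = 120, so h(r+1) − h(r) is divisible by 6·120 = 720. By the inductive hypothesis 720 | h(r), hence 720 | h(r+1).
This completes the induction.
Therefore the largest such d is 720.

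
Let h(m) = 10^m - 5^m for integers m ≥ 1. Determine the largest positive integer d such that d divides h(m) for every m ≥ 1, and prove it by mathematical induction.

Computing the first values: h(1) = 5 and h(2) = 75; gcd(5, 75) = 5, so d ≤ 5.
We prove 5 | 10^m - 5^m for all m ≥ 1 by induction on m.
Base case (m = 1): h(1) = 5 = 5·(1), so 5 | h(1).
For the inductive step, assume it holds for an arbitrary r ≥ 1, i.e. 5 | h(r). Then
10^{r+1} − 5^{r+1} = 10·10^r − 5·5^r = 10·(10^r − 5^r) + (5)·5^r. The first term is divisible by 5 by the inductive hypothesis, and the second term (5)·5^r is divisible by 5 since 5 | 5. Hence 5 | h(r+1).
By the principle of mathematical induction, the result holds for all m ≥ 1.
Therefore the largest such d is 5.

d = 5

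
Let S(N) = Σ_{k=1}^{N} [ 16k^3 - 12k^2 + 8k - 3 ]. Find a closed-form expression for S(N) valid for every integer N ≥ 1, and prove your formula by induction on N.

S(N) = N(4N^3 + 4N^2 + 2N - 1)

We claim S(N) = N(4N^3 + 4N^2 + 2N - 1) for all N ≥ 1.
Base step (N = 1): S(1) = 9, and the closed form gives 9. They agree.
Suppose the result is true for N = k, so S(k) = k(4k^3 + 4k^2 + 2k - 1).
Then S(k+1) = S(k) + (16k^3 + 36k^2 + 32k + 9) = (k(4k^3 + 4k^2 + 2k - 1)) + (16k^3 + 36k^2 + 32k + 9).
Simplifying, S(k+1) = (k + 1)(4k^3 + 16k^2 + 22k + 9) = (k+1)(4(k+1)^3 + 4(k+1)^2 + 2(k+1) - 1),
which is the closed form with N = k+1.
This completes the induction.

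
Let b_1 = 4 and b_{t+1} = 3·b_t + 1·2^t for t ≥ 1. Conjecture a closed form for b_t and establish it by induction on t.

b_t = -2^t + 2·3^t

Computing the first terms: b_1 = 4, b_2 = 14, b_3 = 46. This suggests b_t = -2^t + 2·3^t.
Base step (t = 1): the formula gives 4 = 4 = b_1.
For the inductive step, assume it holds for an arbitrary p ≥ 1, so b_p = -2^p + 2·3^p.
Then b_{p+1} = 3·b_p + 1·2^p = 3·(-2^p + 2·3^p) + 1·2^p = -2^(p + 1) + 2·3^(p + 1),
which is the claimed formula at t = p+1.
This completes the induction.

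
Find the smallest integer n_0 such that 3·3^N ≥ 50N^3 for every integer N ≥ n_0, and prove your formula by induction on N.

n_0 = 9

At N = 8: 19683 < 25600, so the inequality fails and n_0 ≥ 9. We prove 3·3^N ≥ 50N^3 for all N ≥ 9.
Base case (N = 9): 3·3^N = 59049 and 50N^3 = 36450, so 59049 ≥ 36450.
Suppose the result is true for N = k, so 3·3^k ≥ 50k^3.
Then 3·3^(k + 1) = 3·(3·3^k) ≥ 3·(50k^3).
Also, for k ≥ 9 we have 3·(50k^3) ≥ 50(k+1)^3, since 3 ≥ (1 + 1/k)^3 for all k ≥ 9.
Combining, 3·3^(k + 1) ≥ 50(k+1)^3.
By induction, the statement is established for all N ≥ 9.
Hence the smallest such n_0 is 9.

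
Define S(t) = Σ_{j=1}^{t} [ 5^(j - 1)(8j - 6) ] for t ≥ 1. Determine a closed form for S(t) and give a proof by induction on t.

We claim S(t) = 2·5^t(t - 1) + 2 for all t ≥ 1.
When t = 1: S(1) = 2, and the closed form gives 2. They agree.
Inductive step: suppose the statement holds for some j ≥ 1, so S(j) = 2·5^j(j - 1) + 2.
Then S(j+1) = S(j) + (5^j(8j + 2)) = (2·5^j(j - 1) + 2) + (5^j(8j + 2)).
Simplifying, S(j+1) = 10·5^j·j + 2 = 2·5^(j+1)((j+1) - 1) + 2,
which is the closed form with t = j+1.
This completes the induction.

S(t) = 2·5^t(t - 1) + 2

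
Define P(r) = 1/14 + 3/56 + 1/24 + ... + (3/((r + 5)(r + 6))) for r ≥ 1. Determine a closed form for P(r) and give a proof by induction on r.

P(r) = r/(2(r + 6))

We claim P(r) = r/(2(r + 6)) for all r ≥ 1.
Base step (r = 1): P(1) = 1/14, and the closed form gives 1/14. They agree.
Inductive step: assume the claim holds for r = k, so P(k) = k/(2(k + 6)).
Then P(k+1) = P(k) + (3/((k + 6)(k + 7))) = (k/(2(k + 6))) + (3/((k + 6)(k + 7))).
Simplifying, P(k+1) = (k + 1)/(2(k + 7)) = (k+1)/(2((k+1) + 6)),
which is the closed form with r = k+1.
By the principle of mathematical induction, the result holds for all r ≥ 1.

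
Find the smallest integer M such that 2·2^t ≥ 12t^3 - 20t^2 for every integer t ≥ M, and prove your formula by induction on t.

M = 14

At t = 13: 16384 < 22984, so the inequality fails and M ≥ 14. We prove 2·2^t ≥ 12t^3 - 20t^2 for all t ≥ 14.
When t = 14: 2·2^t = 32768 and 12t^3 - 20t^2 = 29008, so 32768 ≥ 29008.
For the inductive step, assume it holds for an arbitrary m ≥ 14, so 2·2^m ≥ 12m^3 - 20m^2.
Then 2·2^(m + 1) = 2·(2·2^m) ≥ 2·(12m^3 - 20m^2).
Also, for m ≥ 14 we have 2·(12m^3 - 20m^2) ≥ 12(m+1)^3 - 20(m+1)^2, since 2·(12m^3 - 20m^2) − (12(m+1)^3 - 20(m+1)^2) = 12m^3 - 56m^2 + 4m + 8, which is nonnegative for all m ≥ 14.
Combining, 2·2^(m + 1) ≥ 12(m+1)^3 - 20(m+1)^2.
This completes the induction.
Hence the smallest such M is 14.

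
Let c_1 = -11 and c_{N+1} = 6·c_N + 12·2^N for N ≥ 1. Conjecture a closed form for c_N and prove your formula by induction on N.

Computing the first terms: c_1 = -11, c_2 = -42, c_3 = -204. This suggests c_N = -3·2^N - 5·6^(N - 1).
When N = 1: the formula gives -11 = -11 = c_1.
Inductive step: suppose the statement holds for some p ≥ 1, so c_p = -3·2^p - 5·6^(p - 1).
Then c_{p+1} = 6·c_p + 12·2^p = 6·(-3·2^p - 5·6^(p - 1)) + 12·2^p = -3·2^(p + 1) - 5·6^p = -3·2^(p+1) - 5·6^((p+1) - 1),
which is the claimed formula at N = p+1.
By induction, the statement is established for all N ≥ 1.

c_N = -3·2^N - 5·6^(N - 1)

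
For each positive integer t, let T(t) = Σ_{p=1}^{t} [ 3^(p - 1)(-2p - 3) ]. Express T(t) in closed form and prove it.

T(t) = -3^t(t + 1) + 1

We claim T(t) = -3^t(t + 1) + 1 for all t ≥ 1.
When t = 1: T(1) = -5, and the closed form gives -5. They agree.
Suppose the result is true for t = p, so T(p) = -3^p(p + 1) + 1.
Then T(p+1) = T(p) + (3^p(-2p - 5)) = (-3^p(p + 1) + 1) + (3^p(-2p - 5)).
Simplifying, T(p+1) = -3·3^p·p - 6·3^p + 1 = -3^(p+1)((p+1) + 1) + 1,
which is the closed form with t = p+1.
This completes the induction.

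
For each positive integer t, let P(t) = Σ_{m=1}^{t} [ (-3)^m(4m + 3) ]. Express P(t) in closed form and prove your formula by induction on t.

P(t) = 3(-3)^t(t + 1) - 3

We claim P(t) = 3(-3)^t(t + 1) - 3 for all t ≥ 1.
Base step (t = 1): P(1) = -21, and the closed form gives -21. They agree.
Inductive step: suppose the statement holds for some m ≥ 1, so P(m) = 3(-3)^m(m + 1) - 3.
Then P(m+1) = P(m) + ((-3)^(m + 1)(4m + 7)) = (3(-3)^m(m + 1) - 3) + ((-3)^(m + 1)(4m + 7)).
Simplifying, P(m+1) = -9(-3)^m·m - 18(-3)^m - 3 = 3(-3)^(m+1)((m+1) + 1) - 3,
which is the closed form with t = m+1.
By the principle of mathematical induction, the result holds for all t ≥ 1.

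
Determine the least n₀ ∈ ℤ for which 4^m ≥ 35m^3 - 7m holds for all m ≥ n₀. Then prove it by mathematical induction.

At m = 6: 4096 < 7518, so the inequality fails and n₀ ≥ 7. We prove 4^m ≥ 35m^3 - 7m for all m ≥ 7.
For the base case m = 7: 4^m = 16384 and 35m^3 - 7m = 11956, so 16384 ≥ 11956.
Suppose the result is true for m = k, so 4^k ≥ 35k^3 - 7k.
Then 4^(k + 1) = 4·(4^k) ≥ 4·(35k^3 - 7k).
Also, for k ≥ 7 we have 4·(35k^3 - 7k) ≥ 35(k+1)^3 - 7(k+1), since 4·(35k^3 - 7k) − (35(k+1)^3 - 7(k+1)) = 105k^3 - 105k^2 - 126k - 28, which is nonnegative for all k ≥ 7.
Combining, 4^(k + 1) ≥ 35(k+1)^3 - 7(k+1).
By the principle of mathematical induction, the result holds for all m ≥ 7.
Hence the smallest such n₀ is 7.

n₀ = 7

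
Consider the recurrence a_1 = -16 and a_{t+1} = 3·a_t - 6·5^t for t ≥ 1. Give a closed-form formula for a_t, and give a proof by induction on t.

a_t = -3^(t - 1) - 3·5^t

Computing the first terms: a_1 = -16, a_2 = -78, a_3 = -384. This suggests a_t = -3^(t - 1) - 3·5^t.
When t = 1: the formula gives -16 = -16 = a_1.
For the inductive step, assume it holds for an arbitrary m ≥ 1, so a_m = -3^(m - 1) - 3·5^m.
Then a_{m+1} = 3·a_m - 6·5^m = 3·(-3^(m - 1) - 3·5^m) - 6·5^m = -3^m - 3·5^(m + 1) = -3^((m+1) - 1) - 3·5^(m+1),
which is the claimed formula at t = m+1.
Hence, by induction on t, the claim holds for every t ≥ 1.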